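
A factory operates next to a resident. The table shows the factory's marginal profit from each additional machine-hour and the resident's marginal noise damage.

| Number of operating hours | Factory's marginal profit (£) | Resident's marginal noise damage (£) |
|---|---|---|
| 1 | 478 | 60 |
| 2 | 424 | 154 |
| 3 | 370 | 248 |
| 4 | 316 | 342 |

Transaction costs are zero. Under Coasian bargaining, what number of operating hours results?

3

Bargaining reaches the level where marginal profit last exceeds marginal noise damage.
That holds through level 3 (370 ≥ 248) but not at 4 (316 < 342).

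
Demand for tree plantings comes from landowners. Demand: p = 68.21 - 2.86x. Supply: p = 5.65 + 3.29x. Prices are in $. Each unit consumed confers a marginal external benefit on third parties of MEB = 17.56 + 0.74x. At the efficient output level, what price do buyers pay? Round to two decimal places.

Social marginal benefit = demand + MEB = 85.77 - 2.12x.
Set SMB = MC: 85.77 - 2.12x = 5.65 + 3.29x → x* = 14.8096.
Consumer price on the demand curve at x*: 68.21 − 2.86×14.8096 = 25.8545.

P = $25.85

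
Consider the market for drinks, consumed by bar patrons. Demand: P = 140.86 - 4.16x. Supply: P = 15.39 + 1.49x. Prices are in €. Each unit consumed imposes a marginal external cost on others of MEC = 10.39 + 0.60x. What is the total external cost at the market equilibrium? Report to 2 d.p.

Market equilibrium (private): 15.39 + 1.49x = 140.86 - 4.16x → x_m = 22.2071.
Total external cost = ∫₀^{x_m} (10.39 + 0.60x) dx = 10.39×22.2071 + ½×0.60×22.2071² = 378.6784.

€378.68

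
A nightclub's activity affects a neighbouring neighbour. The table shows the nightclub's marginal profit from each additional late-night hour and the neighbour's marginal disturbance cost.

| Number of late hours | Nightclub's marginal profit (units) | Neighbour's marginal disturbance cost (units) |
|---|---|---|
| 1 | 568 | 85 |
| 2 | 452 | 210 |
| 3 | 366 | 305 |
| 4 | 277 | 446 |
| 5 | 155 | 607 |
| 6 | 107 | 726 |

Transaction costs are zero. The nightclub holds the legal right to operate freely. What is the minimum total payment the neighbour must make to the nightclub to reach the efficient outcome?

539

Left alone the nightclub would choose level 6 (marginal profit stays positive).
Efficient level: k* = 3 (marginal profit ≥ marginal disturbance cost through 3).
The neighbour must at least cover the nightclub's forgone profit from cutting 6→3: 277 + 155 + 107 = 539.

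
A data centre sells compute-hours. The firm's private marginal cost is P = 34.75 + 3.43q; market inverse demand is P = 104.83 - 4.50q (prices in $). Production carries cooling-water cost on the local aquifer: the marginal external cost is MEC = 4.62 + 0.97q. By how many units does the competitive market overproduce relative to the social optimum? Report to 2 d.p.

Market equilibrium (private): 34.75 + 3.43q = 104.83 - 4.50q → q_m = 8.8373.
Social marginal cost = private MC + MEC = 39.37 + 4.40q.
Set SMC = demand: 39.37 + 4.40q = 104.83 - 4.50q → q* = 7.3551.
Gap = |8.8373 − 7.3551| = 1.4822.

1.48 units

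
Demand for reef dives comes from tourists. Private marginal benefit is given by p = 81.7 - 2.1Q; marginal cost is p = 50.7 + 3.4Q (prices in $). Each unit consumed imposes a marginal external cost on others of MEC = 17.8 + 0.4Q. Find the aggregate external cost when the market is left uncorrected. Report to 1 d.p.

Market equilibrium (private): 50.7 + 3.4Q = 81.7 - 2.1Q → Q_m = 5.6364.
Total external cost = ∫₀^{Q_m} (17.8 + 0.4Q) dQ = 17.8×5.6364 + ½×0.4×5.6364² = 106.6817.

$106.7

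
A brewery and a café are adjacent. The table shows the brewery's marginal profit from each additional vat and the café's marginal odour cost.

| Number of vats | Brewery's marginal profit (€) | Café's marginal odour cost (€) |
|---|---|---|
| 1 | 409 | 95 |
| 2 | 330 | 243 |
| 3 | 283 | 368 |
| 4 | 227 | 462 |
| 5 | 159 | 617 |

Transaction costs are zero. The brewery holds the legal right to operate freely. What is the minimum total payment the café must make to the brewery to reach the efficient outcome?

€669

Left alone the brewery would choose level 5 (marginal profit stays positive).
Efficient level: k* = 2 (marginal profit ≥ marginal odour cost through 2).
The café must at least cover the brewery's forgone profit from cutting 5→2: 283 + 227 + 159 = 669.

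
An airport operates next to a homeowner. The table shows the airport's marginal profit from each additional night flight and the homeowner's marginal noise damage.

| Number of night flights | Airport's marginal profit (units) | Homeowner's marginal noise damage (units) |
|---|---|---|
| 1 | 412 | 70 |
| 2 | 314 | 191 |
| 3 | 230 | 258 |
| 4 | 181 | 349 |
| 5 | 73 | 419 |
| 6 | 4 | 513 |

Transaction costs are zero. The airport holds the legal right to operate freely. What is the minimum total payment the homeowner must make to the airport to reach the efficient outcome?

488

Left alone the airport would choose level 6 (marginal profit stays positive).
Efficient level: k* = 2 (marginal profit ≥ marginal noise damage through 2).
The homeowner must at least cover the airport's forgone profit from cutting 6→2: 230 + 181 + 73 + 4 = 488.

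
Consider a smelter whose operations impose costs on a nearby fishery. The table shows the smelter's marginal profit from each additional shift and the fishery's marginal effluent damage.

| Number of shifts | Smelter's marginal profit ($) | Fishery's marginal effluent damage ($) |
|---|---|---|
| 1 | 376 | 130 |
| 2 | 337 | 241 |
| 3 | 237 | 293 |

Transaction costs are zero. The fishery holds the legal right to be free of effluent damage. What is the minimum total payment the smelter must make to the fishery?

Efficient level: marginal profit ≥ marginal effluent damage through level 2, so k* = 2.
With the fishery holding the right, the smelter must at least compensate total damage at k*: 130 + 241 = 371.

$371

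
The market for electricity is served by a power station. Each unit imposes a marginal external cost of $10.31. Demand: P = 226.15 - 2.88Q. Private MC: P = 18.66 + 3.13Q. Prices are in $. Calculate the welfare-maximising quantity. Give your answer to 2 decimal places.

Q* = 32.81

Social marginal cost = private MC + MEC = 28.97 + 3.13Q.
Set SMC = demand: 28.97 + 3.13Q = 226.15 - 2.88Q → Q* = 32.8087.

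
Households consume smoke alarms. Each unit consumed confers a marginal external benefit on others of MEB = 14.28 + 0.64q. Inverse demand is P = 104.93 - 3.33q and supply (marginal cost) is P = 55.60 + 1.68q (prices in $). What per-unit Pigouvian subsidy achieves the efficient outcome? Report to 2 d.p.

subsidy = $23.60 per unit

Social marginal benefit = demand + MEB = 119.21 - 2.69q.
Set SMB = MC: 119.21 - 2.69q = 55.60 + 1.68q → q* = 14.5561.
The Pigouvian subsidy equals MEB at q*: 14.28 + 0.64×14.5561 = 23.5959.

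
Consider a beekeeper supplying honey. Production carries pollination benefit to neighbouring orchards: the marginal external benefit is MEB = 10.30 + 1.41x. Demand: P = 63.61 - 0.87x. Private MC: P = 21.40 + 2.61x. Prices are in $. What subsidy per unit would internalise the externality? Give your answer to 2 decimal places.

Social marginal cost = private MC − MEB = 11.10 + 1.20x.
Set SMC = demand: 11.10 + 1.20x = 63.61 - 0.87x → x* = 25.3671.
The Pigouvian subsidy equals MEB at x*: 10.30 + 1.41×25.3671 = 46.0676.

subsidy = $46.07 per unit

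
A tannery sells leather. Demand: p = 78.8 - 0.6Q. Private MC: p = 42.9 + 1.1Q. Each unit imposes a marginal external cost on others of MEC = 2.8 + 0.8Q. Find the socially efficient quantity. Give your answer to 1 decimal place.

Social marginal cost = private MC + MEC = 45.7 + 1.9Q.
Set SMC = demand: 45.7 + 1.9Q = 78.8 - 0.6Q → Q* = 13.2400.

Q* = 13.2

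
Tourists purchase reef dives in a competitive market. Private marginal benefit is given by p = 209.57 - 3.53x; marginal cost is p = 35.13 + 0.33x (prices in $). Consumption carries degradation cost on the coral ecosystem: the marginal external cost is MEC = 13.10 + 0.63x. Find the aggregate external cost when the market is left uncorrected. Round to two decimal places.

Market equilibrium (private): 35.13 + 0.33x = 209.57 - 3.53x → x_m = 45.1917.
Total external cost = ∫₀^{x_m} (13.10 + 0.63x) dx = 13.10×45.1917 + ½×0.63×45.1917² = 1235.3325.

$1235.33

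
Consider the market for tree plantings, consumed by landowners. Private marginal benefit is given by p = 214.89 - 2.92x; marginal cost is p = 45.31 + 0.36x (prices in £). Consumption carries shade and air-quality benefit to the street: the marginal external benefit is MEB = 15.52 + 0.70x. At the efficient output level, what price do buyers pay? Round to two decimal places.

Social marginal benefit = demand + MEB = 230.41 - 2.22x.
Set SMB = MC: 230.41 - 2.22x = 45.31 + 0.36x → x* = 71.7442.
Consumer price on the demand curve at x*: 214.89 − 2.92×71.7442 = 5.3969.

P = £5.40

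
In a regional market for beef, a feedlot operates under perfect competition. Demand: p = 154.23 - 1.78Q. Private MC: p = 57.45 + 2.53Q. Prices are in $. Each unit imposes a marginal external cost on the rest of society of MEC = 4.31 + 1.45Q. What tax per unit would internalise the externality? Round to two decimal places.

tax = $27.59 per unit

Social marginal cost = private MC + MEC = 61.76 + 3.98Q.
Set SMC = demand: 61.76 + 3.98Q = 154.23 - 1.78Q → Q* = 16.0538.
The Pigouvian tax equals MEC at Q*: 4.31 + 1.45×16.0538 = 27.5880.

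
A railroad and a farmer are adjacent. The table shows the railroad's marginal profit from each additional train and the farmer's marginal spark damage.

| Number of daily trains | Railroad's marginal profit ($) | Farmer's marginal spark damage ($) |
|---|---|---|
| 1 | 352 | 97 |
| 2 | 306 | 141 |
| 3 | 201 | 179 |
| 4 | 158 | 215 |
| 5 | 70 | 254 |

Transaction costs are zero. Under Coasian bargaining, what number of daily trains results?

Bargaining reaches the level where marginal profit last exceeds marginal spark damage.
That holds through level 3 (201 ≥ 179) but not at 4 (158 < 215).

3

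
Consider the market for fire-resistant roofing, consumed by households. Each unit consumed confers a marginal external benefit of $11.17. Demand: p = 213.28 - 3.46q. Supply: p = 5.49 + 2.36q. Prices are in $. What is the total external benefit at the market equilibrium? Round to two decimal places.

Market equilibrium (private): 5.49 + 2.36q = 213.28 - 3.46q → q_m = 35.7027.
Total external benefit = MEB × q_m = 11.17 × 35.7027 = 398.7992.

$398.80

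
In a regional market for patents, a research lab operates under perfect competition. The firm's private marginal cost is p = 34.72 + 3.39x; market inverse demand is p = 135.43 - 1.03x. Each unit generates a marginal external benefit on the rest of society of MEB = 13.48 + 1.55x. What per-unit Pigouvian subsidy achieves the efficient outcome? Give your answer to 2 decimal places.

Social marginal cost = private MC − MEB = 21.24 + 1.84x.
Set SMC = demand: 21.24 + 1.84x = 135.43 - 1.03x → x* = 39.7875.
The Pigouvian subsidy equals MEB at x*: 13.48 + 1.55×39.7875 = 75.1506.

subsidy = 75.15 per unit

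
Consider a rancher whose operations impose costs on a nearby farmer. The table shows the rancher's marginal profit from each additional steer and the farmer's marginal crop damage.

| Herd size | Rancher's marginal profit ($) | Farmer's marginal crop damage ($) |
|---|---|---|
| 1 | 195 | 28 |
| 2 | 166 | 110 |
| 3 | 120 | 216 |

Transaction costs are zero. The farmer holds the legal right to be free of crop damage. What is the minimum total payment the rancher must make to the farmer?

Efficient level: marginal profit ≥ marginal crop damage through level 2, so k* = 2.
With the farmer holding the right, the rancher must at least compensate total damage at k*: 28 + 110 = 138.

$138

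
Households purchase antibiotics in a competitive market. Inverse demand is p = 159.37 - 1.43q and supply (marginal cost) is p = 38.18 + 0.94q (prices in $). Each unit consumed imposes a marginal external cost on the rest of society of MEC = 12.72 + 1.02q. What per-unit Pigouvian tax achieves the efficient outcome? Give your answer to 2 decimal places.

tax = $45.36 per unit

Social marginal benefit = demand − MEC = 146.65 - 2.45q.
Set SMB = MC: 146.65 - 2.45q = 38.18 + 0.94q → q* = 31.9971.
The Pigouvian tax equals MEC at q*: 12.72 + 1.02×31.9971 = 45.3570.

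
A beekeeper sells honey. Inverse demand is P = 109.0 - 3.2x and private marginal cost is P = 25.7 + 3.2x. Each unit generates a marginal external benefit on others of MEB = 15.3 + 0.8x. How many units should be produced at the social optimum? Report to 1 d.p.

x* = 17.6

Social marginal cost = private MC − MEB = 10.4 + 2.4x.
Set SMC = demand: 10.4 + 2.4x = 109.0 - 3.2x → x* = 17.6071.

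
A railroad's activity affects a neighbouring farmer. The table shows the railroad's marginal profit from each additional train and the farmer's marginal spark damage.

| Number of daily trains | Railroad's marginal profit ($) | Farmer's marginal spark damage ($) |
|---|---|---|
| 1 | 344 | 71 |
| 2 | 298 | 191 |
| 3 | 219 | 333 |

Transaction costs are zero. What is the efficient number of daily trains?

Bargaining reaches the level where marginal profit last exceeds marginal spark damage.
That holds through level 2 (298 ≥ 191) but not at 3 (219 < 333).

2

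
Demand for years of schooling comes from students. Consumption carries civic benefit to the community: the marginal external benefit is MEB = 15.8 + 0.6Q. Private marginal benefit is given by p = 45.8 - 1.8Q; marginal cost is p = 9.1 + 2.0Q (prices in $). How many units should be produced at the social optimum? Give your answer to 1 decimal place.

Social marginal benefit = demand + MEB = 61.6 - 1.2Q.
Set SMB = MC: 61.6 - 1.2Q = 9.1 + 2.0Q → Q* = 16.4063.

Q* = 16.4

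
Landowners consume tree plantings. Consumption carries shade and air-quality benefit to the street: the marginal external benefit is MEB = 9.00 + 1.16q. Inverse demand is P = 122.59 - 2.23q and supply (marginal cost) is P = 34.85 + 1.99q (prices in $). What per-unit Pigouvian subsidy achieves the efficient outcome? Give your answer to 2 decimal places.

subsidy = $45.67 per unit

Social marginal benefit = demand + MEB = 131.59 - 1.07q.
Set SMB = MC: 131.59 - 1.07q = 34.85 + 1.99q → q* = 31.6144.
The Pigouvian subsidy equals MEB at q*: 9.00 + 1.16×31.6144 = 45.6727.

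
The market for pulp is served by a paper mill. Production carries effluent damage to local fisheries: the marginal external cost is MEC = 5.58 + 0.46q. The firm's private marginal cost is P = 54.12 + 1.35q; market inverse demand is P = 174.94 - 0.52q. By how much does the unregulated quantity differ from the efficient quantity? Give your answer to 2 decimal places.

Market equilibrium (private): 54.12 + 1.35q = 174.94 - 0.52q → q_m = 64.6096.
Social marginal cost = private MC + MEC = 59.70 + 1.81q.
Set SMC = demand: 59.70 + 1.81q = 174.94 - 0.52q → q* = 49.4592.
Gap = |64.6096 − 49.4592| = 15.1504.

15.15 units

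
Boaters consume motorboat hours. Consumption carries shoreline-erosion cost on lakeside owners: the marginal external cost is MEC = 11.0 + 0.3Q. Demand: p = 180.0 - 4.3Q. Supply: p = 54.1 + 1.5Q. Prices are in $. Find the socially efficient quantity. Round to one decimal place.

Q* = 18.8

Social marginal benefit = demand − MEC = 169.0 - 4.6Q.
Set SMB = MC: 169.0 - 4.6Q = 54.1 + 1.5Q → Q* = 18.8361.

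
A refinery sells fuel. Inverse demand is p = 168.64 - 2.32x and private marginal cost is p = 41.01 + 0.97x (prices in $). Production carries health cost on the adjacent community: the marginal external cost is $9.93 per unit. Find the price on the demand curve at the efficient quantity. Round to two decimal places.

P = $85.64

Social marginal cost = private MC + MEC = 50.94 + 0.97x.
Set SMC = demand: 50.94 + 0.97x = 168.64 - 2.32x → x* = 35.7751.
Consumer price on the demand curve at x*: 168.64 − 2.32×35.7751 = 85.6418.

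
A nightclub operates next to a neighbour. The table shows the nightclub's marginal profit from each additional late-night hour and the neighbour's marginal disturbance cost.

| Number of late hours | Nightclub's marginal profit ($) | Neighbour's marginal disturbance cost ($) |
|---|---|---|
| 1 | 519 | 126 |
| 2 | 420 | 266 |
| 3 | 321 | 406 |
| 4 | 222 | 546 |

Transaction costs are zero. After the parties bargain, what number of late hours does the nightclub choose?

Bargaining reaches the level where marginal profit last exceeds marginal disturbance cost.
That holds through level 2 (420 ≥ 266) but not at 3 (321 < 406).

2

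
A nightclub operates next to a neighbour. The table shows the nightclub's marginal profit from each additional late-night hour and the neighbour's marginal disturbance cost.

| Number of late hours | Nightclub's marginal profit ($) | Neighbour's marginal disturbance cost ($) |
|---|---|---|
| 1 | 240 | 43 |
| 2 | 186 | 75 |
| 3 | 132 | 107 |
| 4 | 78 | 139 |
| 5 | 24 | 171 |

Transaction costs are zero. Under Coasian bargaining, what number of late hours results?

3

Bargaining reaches the level where marginal profit last exceeds marginal disturbance cost.
That holds through level 3 (132 ≥ 107) but not at 4 (78 < 139).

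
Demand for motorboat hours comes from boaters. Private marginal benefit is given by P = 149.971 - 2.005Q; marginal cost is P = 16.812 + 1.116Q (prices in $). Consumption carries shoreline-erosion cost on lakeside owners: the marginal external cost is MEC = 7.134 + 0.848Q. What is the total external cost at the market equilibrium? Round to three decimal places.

Market equilibrium (private): 16.812 + 1.116Q = 149.971 - 2.005Q → Q_m = 42.6655.
Total external cost = ∫₀^{Q_m} (7.134 + 0.848Q) dQ = 7.134×42.6655 + ½×0.848×42.6655² = 1076.2019.

$1076.202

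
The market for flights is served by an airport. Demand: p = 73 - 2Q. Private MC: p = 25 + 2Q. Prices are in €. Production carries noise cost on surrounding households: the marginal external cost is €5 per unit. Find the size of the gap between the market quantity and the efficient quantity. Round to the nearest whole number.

1 units

Market equilibrium (private): 25 + 2Q = 73 - 2Q → Q_m = 12.0000.
Social marginal cost = private MC + MEC = 30 + 2Q.
Set SMC = demand: 30 + 2Q = 73 - 2Q → Q* = 10.7500.
Gap = |12.0000 − 10.7500| = 1.2500.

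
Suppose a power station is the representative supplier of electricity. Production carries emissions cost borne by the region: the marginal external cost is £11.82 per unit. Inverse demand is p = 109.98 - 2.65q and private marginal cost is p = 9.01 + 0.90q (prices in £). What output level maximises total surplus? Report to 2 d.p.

q* = 25.11

Social marginal cost = private MC + MEC = 20.83 + 0.90q.
Set SMC = demand: 20.83 + 0.90q = 109.98 - 2.65q → q* = 25.1127.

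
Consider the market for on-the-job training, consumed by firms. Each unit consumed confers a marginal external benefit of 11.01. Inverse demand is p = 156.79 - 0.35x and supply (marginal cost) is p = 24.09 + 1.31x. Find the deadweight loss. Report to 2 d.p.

Market equilibrium (private): 24.09 + 1.31x = 156.79 - 0.35x → x_m = 79.9398.
Social marginal benefit = demand + MEB = 167.80 - 0.35x.
Set SMB = MC: 167.80 - 0.35x = 24.09 + 1.31x → x* = 86.5723.
The welfare-loss triangle has base |x_m − x*| and height MEB(x_m) (the vertical gap between SMB and MC is zero at x* and MEB at x_m).
DWL = ½ × 6.6325 × 11.0100 = 36.5119.

DWL = 36.51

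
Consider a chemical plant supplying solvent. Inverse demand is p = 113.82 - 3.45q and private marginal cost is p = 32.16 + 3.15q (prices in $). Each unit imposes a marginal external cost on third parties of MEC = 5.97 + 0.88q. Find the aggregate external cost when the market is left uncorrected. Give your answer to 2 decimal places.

Market equilibrium (private): 32.16 + 3.15q = 113.82 - 3.45q → q_m = 12.3727.
Total external cost = ∫₀^{q_m} (5.97 + 0.88q) dq = 5.97×12.3727 + ½×0.88×12.3727² = 141.2218.

$141.22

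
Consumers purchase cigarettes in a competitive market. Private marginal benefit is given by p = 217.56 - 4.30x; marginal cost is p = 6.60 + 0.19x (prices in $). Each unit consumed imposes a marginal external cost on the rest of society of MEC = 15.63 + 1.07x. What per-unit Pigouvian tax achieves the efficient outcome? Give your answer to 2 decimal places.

tax = $53.22 per unit

Social marginal benefit = demand − MEC = 201.93 - 5.37x.
Set SMB = MC: 201.93 - 5.37x = 6.60 + 0.19x → x* = 35.1313.
The Pigouvian tax equals MEC at x*: 15.63 + 1.07×35.1313 = 53.2205.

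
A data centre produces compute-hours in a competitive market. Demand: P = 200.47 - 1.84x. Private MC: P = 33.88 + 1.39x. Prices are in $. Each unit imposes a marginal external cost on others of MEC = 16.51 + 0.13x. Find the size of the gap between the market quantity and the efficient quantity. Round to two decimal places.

6.91 units

Market equilibrium (private): 33.88 + 1.39x = 200.47 - 1.84x → x_m = 51.5759.
Social marginal cost = private MC + MEC = 50.39 + 1.52x.
Set SMC = demand: 50.39 + 1.52x = 200.47 - 1.84x → x* = 44.6667.
Gap = |51.5759 − 44.6667| = 6.9092.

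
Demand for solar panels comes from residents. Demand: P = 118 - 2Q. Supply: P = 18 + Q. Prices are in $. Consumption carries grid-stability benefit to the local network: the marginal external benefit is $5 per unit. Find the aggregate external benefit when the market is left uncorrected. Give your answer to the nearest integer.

$167

Market equilibrium (private): 18 + Q = 118 - 2Q → Q_m = 33.3333.
Total external benefit = MEB × Q_m = 5 × 33.3333 = 166.6665.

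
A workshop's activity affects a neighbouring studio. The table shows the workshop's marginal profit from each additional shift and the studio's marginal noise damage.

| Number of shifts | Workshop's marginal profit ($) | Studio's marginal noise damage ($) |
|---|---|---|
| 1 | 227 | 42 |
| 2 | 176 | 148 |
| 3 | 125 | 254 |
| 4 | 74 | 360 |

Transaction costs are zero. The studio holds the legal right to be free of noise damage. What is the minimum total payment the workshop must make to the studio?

$190

Efficient level: marginal profit ≥ marginal noise damage through level 2, so k* = 2.
With the studio holding the right, the workshop must at least compensate total damage at k*: 42 + 148 = 190.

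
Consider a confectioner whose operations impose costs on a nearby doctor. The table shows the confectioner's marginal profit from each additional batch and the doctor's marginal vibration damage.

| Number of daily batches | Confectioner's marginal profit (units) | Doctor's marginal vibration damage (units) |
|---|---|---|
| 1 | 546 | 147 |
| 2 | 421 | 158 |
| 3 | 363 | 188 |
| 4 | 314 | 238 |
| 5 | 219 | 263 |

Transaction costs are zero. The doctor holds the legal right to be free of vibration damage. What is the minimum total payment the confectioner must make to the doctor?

Efficient level: marginal profit ≥ marginal vibration damage through level 4, so k* = 4.
With the doctor holding the right, the confectioner must at least compensate total damage at k*: 147 + 158 + 188 + 238 = 731.

731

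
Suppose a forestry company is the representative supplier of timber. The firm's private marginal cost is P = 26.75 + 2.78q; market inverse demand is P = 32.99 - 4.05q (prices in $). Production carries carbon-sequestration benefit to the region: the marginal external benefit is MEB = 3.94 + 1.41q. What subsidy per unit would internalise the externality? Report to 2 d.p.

subsidy = $6.59 per unit

Social marginal cost = private MC − MEB = 22.81 + 1.37q.
Set SMC = demand: 22.81 + 1.37q = 32.99 - 4.05q → q* = 1.8782.
The Pigouvian subsidy equals MEB at q*: 3.94 + 1.41×1.8782 = 6.5883.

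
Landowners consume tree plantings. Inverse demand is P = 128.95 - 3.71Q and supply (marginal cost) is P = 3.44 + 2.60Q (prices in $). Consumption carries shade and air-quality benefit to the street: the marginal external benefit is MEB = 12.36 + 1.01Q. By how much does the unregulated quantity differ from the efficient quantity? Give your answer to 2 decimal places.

Market equilibrium (private): 3.44 + 2.60Q = 128.95 - 3.71Q → Q_m = 19.8906.
Social marginal benefit = demand + MEB = 141.31 - 2.70Q.
Set SMB = MC: 141.31 - 2.70Q = 3.44 + 2.60Q → Q* = 26.0132.
Gap = |19.8906 − 26.0132| = 6.1226.

6.12 units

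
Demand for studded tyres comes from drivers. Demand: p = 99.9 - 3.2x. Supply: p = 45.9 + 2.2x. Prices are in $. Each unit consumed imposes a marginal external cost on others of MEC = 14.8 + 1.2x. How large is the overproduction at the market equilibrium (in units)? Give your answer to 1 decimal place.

4.1 units

Market equilibrium (private): 45.9 + 2.2x = 99.9 - 3.2x → x_m = 10.0000.
Social marginal benefit = demand − MEC = 85.1 - 4.4x.
Set SMB = MC: 85.1 - 4.4x = 45.9 + 2.2x → x* = 5.9394.
Gap = |10.0000 − 5.9394| = 4.0606.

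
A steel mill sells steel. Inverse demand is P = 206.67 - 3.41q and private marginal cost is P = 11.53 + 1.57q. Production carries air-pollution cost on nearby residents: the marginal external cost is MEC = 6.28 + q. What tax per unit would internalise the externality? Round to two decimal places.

tax = 37.86 per unit

Social marginal cost = private MC + MEC = 17.81 + 2.57q.
Set SMC = demand: 17.81 + 2.57q = 206.67 - 3.41q → q* = 31.5819.
The Pigouvian tax equals MEC at q*: 6.28 + 1.00×31.5819 = 37.8619.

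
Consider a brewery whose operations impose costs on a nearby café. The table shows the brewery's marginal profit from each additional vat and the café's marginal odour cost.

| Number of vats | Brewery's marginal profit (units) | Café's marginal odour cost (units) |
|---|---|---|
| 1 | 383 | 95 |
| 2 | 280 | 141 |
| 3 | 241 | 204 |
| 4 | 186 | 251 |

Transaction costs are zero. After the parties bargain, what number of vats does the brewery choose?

3

Bargaining reaches the level where marginal profit last exceeds marginal odour cost.
That holds through level 3 (241 ≥ 204) but not at 4 (186 < 251).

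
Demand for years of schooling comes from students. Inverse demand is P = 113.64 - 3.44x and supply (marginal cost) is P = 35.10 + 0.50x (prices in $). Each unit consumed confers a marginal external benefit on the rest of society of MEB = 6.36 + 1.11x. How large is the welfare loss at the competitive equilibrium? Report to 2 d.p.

Market equilibrium (private): 35.10 + 0.50x = 113.64 - 3.44x → x_m = 19.9340.
Social marginal benefit = demand + MEB = 120.00 - 2.33x.
Set SMB = MC: 120.00 - 2.33x = 35.10 + 0.50x → x* = 30.0000.
The loss is the area between SMB and MC from x* to x_m; with linear curves that's a triangle of height MEB(x_m).
DWL = ½ × 10.0660 × 28.4868 = 143.3741.

DWL = $143.37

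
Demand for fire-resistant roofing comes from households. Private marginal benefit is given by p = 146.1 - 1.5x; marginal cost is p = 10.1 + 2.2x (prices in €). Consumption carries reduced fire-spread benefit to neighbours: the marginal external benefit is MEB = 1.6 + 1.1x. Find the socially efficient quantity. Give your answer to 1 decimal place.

x* = 52.9

Social marginal benefit = demand + MEB = 147.7 - 0.4x.
Set SMB = MC: 147.7 - 0.4x = 10.1 + 2.2x → x* = 52.9231.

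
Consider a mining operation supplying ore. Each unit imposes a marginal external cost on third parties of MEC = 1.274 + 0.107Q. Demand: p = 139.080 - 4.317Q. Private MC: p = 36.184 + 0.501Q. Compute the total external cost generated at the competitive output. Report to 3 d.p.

51.610

Market equilibrium (private): 36.184 + 0.501Q = 139.080 - 4.317Q → Q_m = 21.3566.
Total external cost = ∫₀^{Q_m} (1.274 + 0.107Q) dQ = 1.274×21.3566 + ½×0.107×21.3566² = 51.6099.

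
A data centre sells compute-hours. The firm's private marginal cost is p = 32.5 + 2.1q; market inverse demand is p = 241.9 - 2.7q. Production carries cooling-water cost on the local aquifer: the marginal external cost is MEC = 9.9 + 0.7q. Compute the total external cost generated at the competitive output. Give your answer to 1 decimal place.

Market equilibrium (private): 32.5 + 2.1q = 241.9 - 2.7q → q_m = 43.6250.
Total external cost = ∫₀^{q_m} (9.9 + 0.7q) dq = 9.9×43.6250 + ½×0.7×43.6250² = 1097.9867.

1098.0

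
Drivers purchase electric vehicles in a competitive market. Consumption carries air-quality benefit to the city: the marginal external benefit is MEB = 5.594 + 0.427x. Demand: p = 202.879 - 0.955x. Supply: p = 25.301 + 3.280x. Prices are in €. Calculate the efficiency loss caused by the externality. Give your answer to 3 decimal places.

DWL = €72.503

Market equilibrium (private): 25.301 + 3.280x = 202.879 - 0.955x → x_m = 41.9311.
Social marginal benefit = demand + MEB = 208.473 - 0.528x.
Set SMB = MC: 208.473 - 0.528x = 25.301 + 3.280x → x* = 48.1019.
Between x* and x_m the wedge SMB − MC runs linearly from 0 to MEB(x_m), so the loss is a triangle.
DWL = ½ × 6.1708 × 23.4986 = 72.5026.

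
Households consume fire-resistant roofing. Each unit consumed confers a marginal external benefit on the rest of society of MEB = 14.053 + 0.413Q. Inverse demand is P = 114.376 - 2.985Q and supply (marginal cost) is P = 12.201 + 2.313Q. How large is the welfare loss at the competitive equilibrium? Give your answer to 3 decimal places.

DWL = 49.620

Market equilibrium (private): 12.201 + 2.313Q = 114.376 - 2.985Q → Q_m = 19.2856.
Social marginal benefit = demand + MEB = 128.429 - 2.572Q.
Set SMB = MC: 128.429 - 2.572Q = 12.201 + 2.313Q → Q* = 23.7928.
The loss is the area between SMB and MC from Q* to Q_m; with linear curves that's a triangle of height MEB(Q_m).
DWL = ½ × 4.5072 × 22.0179 = 49.6195.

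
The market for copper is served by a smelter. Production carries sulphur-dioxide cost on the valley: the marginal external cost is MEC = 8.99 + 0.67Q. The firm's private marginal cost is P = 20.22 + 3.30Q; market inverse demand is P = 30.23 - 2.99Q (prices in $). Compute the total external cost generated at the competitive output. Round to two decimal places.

Market equilibrium (private): 20.22 + 3.30Q = 30.23 - 2.99Q → Q_m = 1.5914.
Total external cost = ∫₀^{Q_m} (8.99 + 0.67Q) dQ = 8.99×1.5914 + ½×0.67×1.5914² = 15.1551.

$15.16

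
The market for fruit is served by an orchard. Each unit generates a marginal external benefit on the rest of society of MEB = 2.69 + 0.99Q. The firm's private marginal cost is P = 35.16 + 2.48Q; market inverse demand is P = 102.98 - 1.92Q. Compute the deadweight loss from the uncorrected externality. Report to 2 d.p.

Market equilibrium (private): 35.16 + 2.48Q = 102.98 - 1.92Q → Q_m = 15.4136.
Social marginal cost = private MC − MEB = 32.47 + 1.49Q.
Set SMC = demand: 32.47 + 1.49Q = 102.98 - 1.92Q → Q* = 20.6774.
Height of the DWL triangle at Q_m is demand(Q_m) − SMC(Q_m) = MEB(Q_m) = 17.9495.
DWL = ½ × 5.2638 × 17.9495 = 47.2413.

DWL = 47.24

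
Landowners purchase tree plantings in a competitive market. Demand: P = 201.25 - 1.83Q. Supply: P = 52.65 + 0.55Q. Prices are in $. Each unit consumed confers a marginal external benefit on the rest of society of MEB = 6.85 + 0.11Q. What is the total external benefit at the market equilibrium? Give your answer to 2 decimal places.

Market equilibrium (private): 52.65 + 0.55Q = 201.25 - 1.83Q → Q_m = 62.4370.
Total external benefit = ∫₀^{Q_m} (6.85 + 0.11Q) dQ = 6.85×62.4370 + ½×0.11×62.4370² = 642.1043.

$642.10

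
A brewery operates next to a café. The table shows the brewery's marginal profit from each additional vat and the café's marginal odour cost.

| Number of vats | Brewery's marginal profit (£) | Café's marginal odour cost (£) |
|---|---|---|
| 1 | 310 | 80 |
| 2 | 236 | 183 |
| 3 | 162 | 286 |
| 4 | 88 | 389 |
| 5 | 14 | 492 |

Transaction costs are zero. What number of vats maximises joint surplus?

Bargaining reaches the level where marginal profit last exceeds marginal odour cost.
That holds through level 2 (236 ≥ 183) but not at 3 (162 < 286).

2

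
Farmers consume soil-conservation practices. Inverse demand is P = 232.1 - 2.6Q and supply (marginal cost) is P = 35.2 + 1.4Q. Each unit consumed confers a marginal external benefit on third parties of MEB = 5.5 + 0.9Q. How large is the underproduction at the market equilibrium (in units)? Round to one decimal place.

16.1 units

Market equilibrium (private): 35.2 + 1.4Q = 232.1 - 2.6Q → Q_m = 49.2250.
Social marginal benefit = demand + MEB = 237.6 - 1.7Q.
Set SMB = MC: 237.6 - 1.7Q = 35.2 + 1.4Q → Q* = 65.2903.
Gap = |49.2250 − 65.2903| = 16.0653.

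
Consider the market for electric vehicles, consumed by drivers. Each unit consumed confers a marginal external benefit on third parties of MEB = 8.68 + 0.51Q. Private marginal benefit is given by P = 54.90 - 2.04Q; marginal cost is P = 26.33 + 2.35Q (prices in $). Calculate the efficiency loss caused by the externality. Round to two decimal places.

Market equilibrium (private): 26.33 + 2.35Q = 54.90 - 2.04Q → Q_m = 6.5080.
Social marginal benefit = demand + MEB = 63.58 - 1.53Q.
Set SMB = MC: 63.58 - 1.53Q = 26.33 + 2.35Q → Q* = 9.6005.
The welfare-loss triangle has base |Q_m − Q*| and height MEB(Q_m) (the vertical gap between SMB and MC is zero at Q* and MEB at Q_m).
DWL = ½ × 3.0925 × 11.9991 = 18.5536.

DWL = $18.55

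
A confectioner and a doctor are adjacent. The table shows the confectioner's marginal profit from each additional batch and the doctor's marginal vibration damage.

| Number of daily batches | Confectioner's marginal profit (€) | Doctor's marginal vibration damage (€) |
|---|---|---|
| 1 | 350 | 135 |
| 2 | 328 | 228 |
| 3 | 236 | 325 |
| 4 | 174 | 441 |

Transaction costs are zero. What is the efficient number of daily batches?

2

Bargaining reaches the level where marginal profit last exceeds marginal vibration damage.
That holds through level 2 (328 ≥ 228) but not at 3 (236 < 325).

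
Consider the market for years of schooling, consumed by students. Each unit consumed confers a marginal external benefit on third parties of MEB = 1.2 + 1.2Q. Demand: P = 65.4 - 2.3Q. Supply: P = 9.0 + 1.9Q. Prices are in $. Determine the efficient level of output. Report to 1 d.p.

Q* = 19.2

Social marginal benefit = demand + MEB = 66.6 - 1.1Q.
Set SMB = MC: 66.6 - 1.1Q = 9.0 + 1.9Q → Q* = 19.2000.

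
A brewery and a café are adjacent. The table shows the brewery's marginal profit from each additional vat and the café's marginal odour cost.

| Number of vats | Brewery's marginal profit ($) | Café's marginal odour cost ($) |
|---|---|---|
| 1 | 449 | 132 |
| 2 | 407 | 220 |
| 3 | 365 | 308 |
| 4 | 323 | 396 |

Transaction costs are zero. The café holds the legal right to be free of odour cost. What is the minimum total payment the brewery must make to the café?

$660

Efficient level: marginal profit ≥ marginal odour cost through level 3, so k* = 3.
With the café holding the right, the brewery must at least compensate total damage at k*: 132 + 220 + 308 = 660.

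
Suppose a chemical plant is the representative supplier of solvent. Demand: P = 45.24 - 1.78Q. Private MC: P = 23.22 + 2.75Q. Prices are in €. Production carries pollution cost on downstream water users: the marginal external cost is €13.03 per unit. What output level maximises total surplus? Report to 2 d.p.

Social marginal cost = private MC + MEC = 36.25 + 2.75Q.
Set SMC = demand: 36.25 + 2.75Q = 45.24 - 1.78Q → Q* = 1.9845.

Q* = 1.98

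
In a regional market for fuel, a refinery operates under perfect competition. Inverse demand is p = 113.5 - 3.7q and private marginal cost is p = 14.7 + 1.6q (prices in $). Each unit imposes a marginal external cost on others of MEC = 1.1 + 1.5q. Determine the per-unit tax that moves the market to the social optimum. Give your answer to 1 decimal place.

tax = $22.7 per unit

Social marginal cost = private MC + MEC = 15.8 + 3.1q.
Set SMC = demand: 15.8 + 3.1q = 113.5 - 3.7q → q* = 14.3676.
The Pigouvian tax equals MEC at q*: 1.1 + 1.5×14.3676 = 22.6514.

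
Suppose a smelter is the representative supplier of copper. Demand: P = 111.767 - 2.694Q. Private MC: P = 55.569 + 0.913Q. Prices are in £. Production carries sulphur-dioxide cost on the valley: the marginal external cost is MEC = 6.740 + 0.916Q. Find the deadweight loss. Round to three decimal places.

Market equilibrium (private): 55.569 + 0.913Q = 111.767 - 2.694Q → Q_m = 15.5803.
Social marginal cost = private MC + MEC = 62.309 + 1.829Q.
Set SMC = demand: 62.309 + 1.829Q = 111.767 - 2.694Q → Q* = 10.9348.
Between Q* and Q_m the wedge SMC − demand runs linearly from 0 to MEC(Q_m), so the loss is a triangle.
DWL = ½ × 4.6455 × 21.0115 = 48.8045.

DWL = £48.804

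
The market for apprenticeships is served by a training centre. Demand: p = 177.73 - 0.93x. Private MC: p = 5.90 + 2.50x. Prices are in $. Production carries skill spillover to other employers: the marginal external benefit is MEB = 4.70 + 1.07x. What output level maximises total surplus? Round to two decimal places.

Social marginal cost = private MC − MEB = 1.20 + 1.43x.
Set SMC = demand: 1.20 + 1.43x = 177.73 - 0.93x → x* = 74.8008.

x* = 74.80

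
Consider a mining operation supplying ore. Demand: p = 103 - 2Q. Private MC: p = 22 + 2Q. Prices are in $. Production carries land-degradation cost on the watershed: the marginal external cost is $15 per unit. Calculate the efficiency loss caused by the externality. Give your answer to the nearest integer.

DWL = $28

Market equilibrium (private): 22 + 2Q = 103 - 2Q → Q_m = 20.2500.
Social marginal cost = private MC + MEC = 37 + 2Q.
Set SMC = demand: 37 + 2Q = 103 - 2Q → Q* = 16.5000.
Height of the DWL triangle at Q_m is SMC(Q_m) − demand(Q_m) = MEC(Q_m) = 15.0000.
DWL = ½ × 3.7500 × 15.0000 = 28.1250.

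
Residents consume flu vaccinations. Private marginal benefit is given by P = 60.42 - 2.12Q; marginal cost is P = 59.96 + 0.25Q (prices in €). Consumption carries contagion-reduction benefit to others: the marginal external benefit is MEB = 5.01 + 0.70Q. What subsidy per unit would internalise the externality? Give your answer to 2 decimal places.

subsidy = €7.30 per unit

Social marginal benefit = demand + MEB = 65.43 - 1.42Q.
Set SMB = MC: 65.43 - 1.42Q = 59.96 + 0.25Q → Q* = 3.2754.
The Pigouvian subsidy equals MEB at Q*: 5.01 + 0.70×3.2754 = 7.3028.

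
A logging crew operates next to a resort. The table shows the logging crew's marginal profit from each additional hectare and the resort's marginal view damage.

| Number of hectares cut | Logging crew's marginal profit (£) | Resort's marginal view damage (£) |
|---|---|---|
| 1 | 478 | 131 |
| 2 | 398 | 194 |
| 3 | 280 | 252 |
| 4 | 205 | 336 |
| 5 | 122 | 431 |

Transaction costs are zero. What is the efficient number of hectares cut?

3

Bargaining reaches the level where marginal profit last exceeds marginal view damage.
That holds through level 3 (280 ≥ 252) but not at 4 (205 < 336).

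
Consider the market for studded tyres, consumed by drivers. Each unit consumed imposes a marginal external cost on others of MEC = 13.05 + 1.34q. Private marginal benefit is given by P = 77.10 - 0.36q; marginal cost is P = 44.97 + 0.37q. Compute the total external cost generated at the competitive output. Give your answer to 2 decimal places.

1872.31

Market equilibrium (private): 44.97 + 0.37q = 77.10 - 0.36q → q_m = 44.0137.
Total external cost = ∫₀^{q_m} (13.05 + 1.34q) dq = 13.05×44.0137 + ½×1.34×44.0137² = 1872.3067.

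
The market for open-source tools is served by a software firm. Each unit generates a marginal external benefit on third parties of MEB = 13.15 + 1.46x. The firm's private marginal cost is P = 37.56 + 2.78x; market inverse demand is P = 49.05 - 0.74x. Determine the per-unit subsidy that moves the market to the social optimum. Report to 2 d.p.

Social marginal cost = private MC − MEB = 24.41 + 1.32x.
Set SMC = demand: 24.41 + 1.32x = 49.05 - 0.74x → x* = 11.9612.
The Pigouvian subsidy equals MEB at x*: 13.15 + 1.46×11.9612 = 30.6134.

subsidy = 30.61 per unit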